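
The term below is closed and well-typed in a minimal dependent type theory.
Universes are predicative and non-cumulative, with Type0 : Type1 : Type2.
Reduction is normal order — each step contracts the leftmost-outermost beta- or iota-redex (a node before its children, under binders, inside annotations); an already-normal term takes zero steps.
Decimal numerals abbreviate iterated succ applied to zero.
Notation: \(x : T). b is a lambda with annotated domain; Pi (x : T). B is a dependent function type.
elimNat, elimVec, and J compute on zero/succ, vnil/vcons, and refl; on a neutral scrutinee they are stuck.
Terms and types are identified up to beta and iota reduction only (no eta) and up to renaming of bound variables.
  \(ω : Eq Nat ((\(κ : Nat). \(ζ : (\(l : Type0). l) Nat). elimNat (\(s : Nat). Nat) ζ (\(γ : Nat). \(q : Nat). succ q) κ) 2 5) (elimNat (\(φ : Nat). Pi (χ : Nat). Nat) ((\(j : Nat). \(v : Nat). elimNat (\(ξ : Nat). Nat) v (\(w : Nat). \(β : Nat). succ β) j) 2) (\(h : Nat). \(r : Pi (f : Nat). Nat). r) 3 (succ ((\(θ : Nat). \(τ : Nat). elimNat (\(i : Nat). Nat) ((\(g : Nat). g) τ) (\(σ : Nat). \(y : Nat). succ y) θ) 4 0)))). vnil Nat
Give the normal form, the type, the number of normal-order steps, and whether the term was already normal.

resulting normal form:
  \(ω : Eq Nat 7 7). vnil Nat
the term's type:
  Pi (ω : Eq Nat 7 7). Vec Nat 0
steps to reach normal form (normal order): 44
started in normal form: no
first redex: a beta-redex


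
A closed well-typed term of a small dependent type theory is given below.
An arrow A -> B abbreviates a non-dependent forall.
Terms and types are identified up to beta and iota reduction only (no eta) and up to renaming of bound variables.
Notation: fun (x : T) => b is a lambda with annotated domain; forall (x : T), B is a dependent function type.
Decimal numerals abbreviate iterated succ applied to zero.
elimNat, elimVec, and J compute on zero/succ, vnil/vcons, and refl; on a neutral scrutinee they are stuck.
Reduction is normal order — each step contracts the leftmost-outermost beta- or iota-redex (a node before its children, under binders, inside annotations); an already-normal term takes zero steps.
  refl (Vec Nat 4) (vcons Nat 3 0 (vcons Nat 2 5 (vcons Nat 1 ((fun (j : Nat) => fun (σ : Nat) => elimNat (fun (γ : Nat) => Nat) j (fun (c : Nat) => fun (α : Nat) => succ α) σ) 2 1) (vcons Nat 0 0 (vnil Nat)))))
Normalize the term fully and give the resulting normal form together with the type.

normal form:
  refl (Vec Nat 4) (vcons Nat 3 0 (vcons Nat 2 5 (vcons Nat 1 3 (vcons Nat 0 0 (vnil Nat)))))
inferred type:
  Eq (Vec Nat 4) (vcons Nat 3 0 (vcons Nat 2 5 (vcons Nat 1 3 (vcons Nat 0 0 (vnil Nat))))) (vcons Nat 3 0 (vcons Nat 2 5 (vcons Nat 1 3 (vcons Nat 0 0 (vnil Nat)))))
observation: contracting a beta-redex first, the term normalizes in 6 steps.


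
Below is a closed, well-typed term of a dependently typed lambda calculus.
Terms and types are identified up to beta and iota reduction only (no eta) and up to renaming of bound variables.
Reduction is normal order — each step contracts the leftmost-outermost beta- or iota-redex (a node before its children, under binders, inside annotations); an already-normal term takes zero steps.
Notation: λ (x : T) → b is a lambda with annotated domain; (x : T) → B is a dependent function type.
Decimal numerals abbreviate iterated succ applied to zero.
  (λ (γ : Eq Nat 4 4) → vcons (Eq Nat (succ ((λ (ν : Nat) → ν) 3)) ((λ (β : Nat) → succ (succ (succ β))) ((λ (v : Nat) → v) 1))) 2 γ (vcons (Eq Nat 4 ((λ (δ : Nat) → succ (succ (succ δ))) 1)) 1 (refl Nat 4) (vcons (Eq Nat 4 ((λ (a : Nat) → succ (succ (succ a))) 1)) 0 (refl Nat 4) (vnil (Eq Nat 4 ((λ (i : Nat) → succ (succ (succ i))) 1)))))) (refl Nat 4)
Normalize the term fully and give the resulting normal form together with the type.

normal form:
  vcons (Eq Nat 4 4) 2 (refl Nat 4) (vcons (Eq Nat 4 4) 1 (refl Nat 4) (vcons (Eq Nat 4 4) 0 (refl Nat 4) (vnil (Eq Nat 4 4))))
type:
  Vec (Eq Nat 4 4) 3
observation: 7 normal-order steps separate the term from its normal form.


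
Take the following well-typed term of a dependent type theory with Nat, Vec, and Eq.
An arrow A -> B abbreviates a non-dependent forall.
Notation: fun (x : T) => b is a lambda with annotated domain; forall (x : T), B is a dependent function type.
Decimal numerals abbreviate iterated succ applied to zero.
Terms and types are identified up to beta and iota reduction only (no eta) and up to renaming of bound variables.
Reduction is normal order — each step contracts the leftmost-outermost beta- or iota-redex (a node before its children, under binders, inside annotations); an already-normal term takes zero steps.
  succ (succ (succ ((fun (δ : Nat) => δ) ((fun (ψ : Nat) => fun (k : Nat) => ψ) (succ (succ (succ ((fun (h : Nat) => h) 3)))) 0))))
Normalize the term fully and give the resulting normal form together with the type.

normal form:
  9
type:
  Nat


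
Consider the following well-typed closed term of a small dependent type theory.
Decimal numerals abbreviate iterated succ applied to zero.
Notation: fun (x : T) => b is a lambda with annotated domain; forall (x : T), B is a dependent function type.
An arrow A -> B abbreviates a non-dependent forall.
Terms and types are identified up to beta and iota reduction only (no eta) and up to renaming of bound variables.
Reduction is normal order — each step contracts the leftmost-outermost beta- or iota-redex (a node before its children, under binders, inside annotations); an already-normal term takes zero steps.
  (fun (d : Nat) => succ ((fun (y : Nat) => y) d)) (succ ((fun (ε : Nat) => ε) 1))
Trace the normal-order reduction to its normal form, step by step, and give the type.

normal-order reduction:
  (fun (d : Nat) => succ ((fun (y : Nat) => y) d)) (succ ((fun (ε : Nat) => ε) 1))
  ~> succ ((fun (d : Nat) => d) (succ ((fun (y : Nat) => y) 1)))
  ~> succ (succ ((fun (d : Nat) => d) 1))
  ~> 3
the term's type:
  Nat


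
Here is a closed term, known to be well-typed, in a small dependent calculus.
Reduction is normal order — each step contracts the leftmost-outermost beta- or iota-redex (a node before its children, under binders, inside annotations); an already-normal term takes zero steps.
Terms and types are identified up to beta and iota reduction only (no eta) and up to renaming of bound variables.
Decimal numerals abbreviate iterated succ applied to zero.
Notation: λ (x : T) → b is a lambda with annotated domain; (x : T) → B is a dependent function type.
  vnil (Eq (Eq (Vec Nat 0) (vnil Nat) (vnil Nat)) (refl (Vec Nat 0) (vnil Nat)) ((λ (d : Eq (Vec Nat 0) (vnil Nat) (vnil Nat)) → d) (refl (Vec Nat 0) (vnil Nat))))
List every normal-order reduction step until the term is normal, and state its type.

normal-order reduction sequence:
  vnil (Eq (Eq (Vec Nat 0) (vnil Nat) (vnil Nat)) (refl (Vec Nat 0) (vnil Nat)) ((λ (d : Eq (Vec Nat 0) (vnil Nat) (vnil Nat)) → d) (refl (Vec Nat 0) (vnil Nat))))
  ~> vnil (Eq (Eq (Vec Nat 0) (vnil Nat) (vnil Nat)) (refl (Vec Nat 0) (vnil Nat)) (refl (Vec Nat 0) (vnil Nat)))
the term's type:
  Vec (Eq (Eq (Vec Nat 0) (vnil Nat) (vnil Nat)) (refl (Vec Nat 0) (vnil Nat)) (refl (Vec Nat 0) (vnil Nat))) 0


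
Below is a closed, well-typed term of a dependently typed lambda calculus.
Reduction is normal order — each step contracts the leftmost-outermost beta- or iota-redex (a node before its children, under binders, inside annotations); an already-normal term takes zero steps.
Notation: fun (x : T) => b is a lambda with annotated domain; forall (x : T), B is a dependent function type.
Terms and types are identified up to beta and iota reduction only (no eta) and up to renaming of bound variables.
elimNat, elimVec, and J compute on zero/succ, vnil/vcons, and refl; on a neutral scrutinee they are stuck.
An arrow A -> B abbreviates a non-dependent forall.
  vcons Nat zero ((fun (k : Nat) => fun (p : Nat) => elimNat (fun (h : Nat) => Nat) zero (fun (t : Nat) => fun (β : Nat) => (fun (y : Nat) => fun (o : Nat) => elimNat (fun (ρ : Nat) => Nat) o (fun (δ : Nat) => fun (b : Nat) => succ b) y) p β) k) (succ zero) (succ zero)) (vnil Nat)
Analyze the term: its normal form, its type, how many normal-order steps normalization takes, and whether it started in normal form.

normal form:
  vcons Nat zero (succ zero) (vnil Nat)
the term's type:
  Vec Nat (succ zero)
normal-order step count: 12
already normal: no
first contracted redex: a beta-redex


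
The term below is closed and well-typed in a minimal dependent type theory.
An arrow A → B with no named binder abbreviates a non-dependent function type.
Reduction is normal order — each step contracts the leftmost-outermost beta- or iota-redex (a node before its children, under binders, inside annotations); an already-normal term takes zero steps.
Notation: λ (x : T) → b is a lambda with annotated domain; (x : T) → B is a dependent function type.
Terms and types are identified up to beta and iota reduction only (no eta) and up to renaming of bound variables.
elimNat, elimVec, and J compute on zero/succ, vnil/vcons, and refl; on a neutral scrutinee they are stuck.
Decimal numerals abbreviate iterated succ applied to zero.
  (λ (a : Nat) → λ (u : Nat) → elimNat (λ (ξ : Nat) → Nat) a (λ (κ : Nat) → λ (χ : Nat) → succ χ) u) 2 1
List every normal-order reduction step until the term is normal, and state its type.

normal-order reduction:
  (λ (a : Nat) → λ (u : Nat) → elimNat (λ (ξ : Nat) → Nat) a (λ (κ : Nat) → λ (χ : Nat) → succ χ) u) 2 1
  ~> (λ (a : Nat) → elimNat (λ (u : Nat) → Nat) 2 (λ (ξ : Nat) → λ (κ : Nat) → succ κ) a) 1
  ~> elimNat (λ (a : Nat) → Nat) 2 (λ (u : Nat) → λ (ξ : Nat) → succ ξ) 1
  ~> (λ (a : Nat) → λ (u : Nat) → succ u) 0 (elimNat (λ (ξ : Nat) → Nat) 2 (λ (κ : Nat) → λ (χ : Nat) → succ χ) 0)
  ~> (λ (a : Nat) → succ a) (elimNat (λ (u : Nat) → Nat) 2 (λ (ξ : Nat) → λ (κ : Nat) → succ κ) 0)
  ~> succ (elimNat (λ (a : Nat) → Nat) 2 (λ (u : Nat) → λ (ξ : Nat) → succ ξ) 0)
  ~> 3
the term's type:
  Nat


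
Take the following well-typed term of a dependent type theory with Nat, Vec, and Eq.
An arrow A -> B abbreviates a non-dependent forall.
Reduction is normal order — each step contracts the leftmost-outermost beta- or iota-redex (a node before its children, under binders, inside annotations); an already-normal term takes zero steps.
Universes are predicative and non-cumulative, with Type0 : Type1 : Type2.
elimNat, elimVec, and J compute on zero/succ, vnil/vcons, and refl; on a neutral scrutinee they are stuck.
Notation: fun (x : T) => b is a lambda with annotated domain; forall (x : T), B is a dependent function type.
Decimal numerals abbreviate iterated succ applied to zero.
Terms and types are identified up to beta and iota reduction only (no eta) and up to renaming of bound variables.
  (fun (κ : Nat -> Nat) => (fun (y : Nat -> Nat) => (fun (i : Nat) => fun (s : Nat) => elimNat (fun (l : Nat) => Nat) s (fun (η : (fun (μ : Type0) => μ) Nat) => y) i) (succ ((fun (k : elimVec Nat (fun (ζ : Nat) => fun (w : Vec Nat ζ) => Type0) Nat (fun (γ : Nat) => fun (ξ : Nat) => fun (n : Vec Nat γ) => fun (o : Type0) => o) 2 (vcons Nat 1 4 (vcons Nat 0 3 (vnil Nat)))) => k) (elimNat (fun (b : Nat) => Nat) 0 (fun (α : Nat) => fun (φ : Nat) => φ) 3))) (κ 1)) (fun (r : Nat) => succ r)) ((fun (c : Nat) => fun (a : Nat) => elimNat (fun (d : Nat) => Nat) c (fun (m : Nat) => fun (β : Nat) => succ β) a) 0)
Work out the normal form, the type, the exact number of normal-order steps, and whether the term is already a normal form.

reduced normal form:
  2
inferred type:
  Nat
reduction steps (normal order): 26
term was already normal: no
first redex: a beta-redex


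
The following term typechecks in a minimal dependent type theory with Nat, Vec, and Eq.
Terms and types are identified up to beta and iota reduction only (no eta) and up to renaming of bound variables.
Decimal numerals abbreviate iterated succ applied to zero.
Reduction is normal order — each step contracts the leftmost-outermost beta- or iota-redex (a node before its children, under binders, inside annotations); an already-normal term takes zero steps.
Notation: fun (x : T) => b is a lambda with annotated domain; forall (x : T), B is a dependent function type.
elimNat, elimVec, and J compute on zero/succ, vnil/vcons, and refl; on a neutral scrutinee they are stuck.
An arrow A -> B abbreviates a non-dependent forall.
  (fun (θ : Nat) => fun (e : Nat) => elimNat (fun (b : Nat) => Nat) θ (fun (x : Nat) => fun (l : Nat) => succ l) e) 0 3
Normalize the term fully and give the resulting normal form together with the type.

normal form:
  3
inferred type:
  Nat
observation: the leftmost-outermost redex is a beta-redex, and normalization takes 12 steps.


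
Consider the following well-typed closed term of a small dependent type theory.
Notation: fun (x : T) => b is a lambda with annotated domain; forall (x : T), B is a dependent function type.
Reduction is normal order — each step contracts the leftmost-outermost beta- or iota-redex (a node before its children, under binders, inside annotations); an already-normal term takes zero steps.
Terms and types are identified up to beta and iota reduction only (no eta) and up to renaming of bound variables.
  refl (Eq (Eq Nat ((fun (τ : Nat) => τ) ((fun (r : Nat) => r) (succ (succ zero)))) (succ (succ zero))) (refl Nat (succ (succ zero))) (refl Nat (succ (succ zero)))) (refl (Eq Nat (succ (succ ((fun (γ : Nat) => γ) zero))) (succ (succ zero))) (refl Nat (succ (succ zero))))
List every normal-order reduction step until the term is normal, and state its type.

reduction (normal order):
  refl (Eq (Eq Nat ((fun (τ : Nat) => τ) ((fun (r : Nat) => r) (succ (succ zero)))) (succ (succ zero))) (refl Nat (succ (succ zero))) (refl Nat (succ (succ zero)))) (refl (Eq Nat (succ (succ ((fun (γ : Nat) => γ) zero))) (succ (succ zero))) (refl Nat (succ (succ zero))))
  ~> refl (Eq (Eq Nat ((fun (τ : Nat) => τ) (succ (succ zero))) (succ (succ zero))) (refl Nat (succ (succ zero))) (refl Nat (succ (succ zero)))) (refl (Eq Nat (succ (succ ((fun (r : Nat) => r) zero))) (succ (succ zero))) (refl Nat (succ (succ zero))))
  ~> refl (Eq (Eq Nat (succ (succ zero)) (succ (succ zero))) (refl Nat (succ (succ zero))) (refl Nat (succ (succ zero)))) (refl (Eq Nat (succ (succ ((fun (τ : Nat) => τ) zero))) (succ (succ zero))) (refl Nat (succ (succ zero))))
  ~> refl (Eq (Eq Nat (succ (succ zero)) (succ (succ zero))) (refl Nat (succ (succ zero))) (refl Nat (succ (succ zero)))) (refl (Eq Nat (succ (succ zero)) (succ (succ zero))) (refl Nat (succ (succ zero))))
type:
  Eq (Eq (Eq Nat (succ (succ zero)) (succ (succ zero))) (refl Nat (succ (succ zero))) (refl Nat (succ (succ zero)))) (refl (Eq Nat (succ (succ zero)) (succ (succ zero))) (refl Nat (succ (succ zero)))) (refl (Eq Nat (succ (succ zero)) (succ (succ zero))) (refl Nat (succ (succ zero))))


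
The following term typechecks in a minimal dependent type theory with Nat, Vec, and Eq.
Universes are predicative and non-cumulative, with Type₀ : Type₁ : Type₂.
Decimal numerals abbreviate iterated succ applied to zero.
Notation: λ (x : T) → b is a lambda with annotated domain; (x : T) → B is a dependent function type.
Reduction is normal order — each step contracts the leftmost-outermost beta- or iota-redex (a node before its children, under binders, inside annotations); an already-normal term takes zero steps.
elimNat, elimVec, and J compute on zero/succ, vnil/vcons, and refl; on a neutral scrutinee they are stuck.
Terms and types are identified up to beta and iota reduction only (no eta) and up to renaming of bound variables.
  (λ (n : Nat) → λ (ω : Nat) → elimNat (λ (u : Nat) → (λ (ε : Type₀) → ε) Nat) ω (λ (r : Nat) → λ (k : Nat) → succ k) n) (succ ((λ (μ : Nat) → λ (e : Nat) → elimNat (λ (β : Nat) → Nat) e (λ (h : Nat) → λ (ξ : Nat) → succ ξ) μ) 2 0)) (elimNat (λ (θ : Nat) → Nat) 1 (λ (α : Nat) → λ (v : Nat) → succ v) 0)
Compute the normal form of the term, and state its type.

resulting normal form:
  4
type:
  Nat
observation: the first redex contracted is a beta-redex; the normal form is reached in 23 normal-order steps.


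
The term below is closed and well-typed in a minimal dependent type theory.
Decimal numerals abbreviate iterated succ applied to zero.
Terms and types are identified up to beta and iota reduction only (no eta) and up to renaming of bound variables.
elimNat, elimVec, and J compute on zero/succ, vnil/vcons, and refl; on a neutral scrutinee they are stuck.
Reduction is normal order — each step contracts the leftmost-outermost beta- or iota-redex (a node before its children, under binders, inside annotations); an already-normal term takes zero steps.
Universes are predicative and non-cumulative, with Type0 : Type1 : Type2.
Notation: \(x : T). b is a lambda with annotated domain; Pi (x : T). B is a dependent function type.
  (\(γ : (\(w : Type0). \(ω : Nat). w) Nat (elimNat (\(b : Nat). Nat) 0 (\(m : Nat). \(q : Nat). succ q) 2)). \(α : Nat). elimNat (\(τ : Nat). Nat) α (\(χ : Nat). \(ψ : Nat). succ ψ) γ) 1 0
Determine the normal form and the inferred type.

reduced normal form:
  1
inferred type:
  Nat
observation: the leftmost-outermost redex is a beta-redex, and normalization takes 6 steps.


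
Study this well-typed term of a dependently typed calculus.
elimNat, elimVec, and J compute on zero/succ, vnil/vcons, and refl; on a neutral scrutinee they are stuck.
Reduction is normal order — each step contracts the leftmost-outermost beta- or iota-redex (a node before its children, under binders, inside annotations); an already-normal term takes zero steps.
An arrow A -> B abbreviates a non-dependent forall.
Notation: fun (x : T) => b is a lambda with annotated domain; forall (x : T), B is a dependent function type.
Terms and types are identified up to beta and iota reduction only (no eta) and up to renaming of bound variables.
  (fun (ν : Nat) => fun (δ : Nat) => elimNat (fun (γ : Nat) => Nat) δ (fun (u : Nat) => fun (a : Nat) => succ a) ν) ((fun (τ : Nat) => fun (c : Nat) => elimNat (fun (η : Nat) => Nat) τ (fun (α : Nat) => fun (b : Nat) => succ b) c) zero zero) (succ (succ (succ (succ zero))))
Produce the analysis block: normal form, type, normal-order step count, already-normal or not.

reduced normal form:
  succ (succ (succ (succ zero)))
type:
  Nat
reduction steps (normal order): 6
started in normal form: no
first redex: a beta-redex


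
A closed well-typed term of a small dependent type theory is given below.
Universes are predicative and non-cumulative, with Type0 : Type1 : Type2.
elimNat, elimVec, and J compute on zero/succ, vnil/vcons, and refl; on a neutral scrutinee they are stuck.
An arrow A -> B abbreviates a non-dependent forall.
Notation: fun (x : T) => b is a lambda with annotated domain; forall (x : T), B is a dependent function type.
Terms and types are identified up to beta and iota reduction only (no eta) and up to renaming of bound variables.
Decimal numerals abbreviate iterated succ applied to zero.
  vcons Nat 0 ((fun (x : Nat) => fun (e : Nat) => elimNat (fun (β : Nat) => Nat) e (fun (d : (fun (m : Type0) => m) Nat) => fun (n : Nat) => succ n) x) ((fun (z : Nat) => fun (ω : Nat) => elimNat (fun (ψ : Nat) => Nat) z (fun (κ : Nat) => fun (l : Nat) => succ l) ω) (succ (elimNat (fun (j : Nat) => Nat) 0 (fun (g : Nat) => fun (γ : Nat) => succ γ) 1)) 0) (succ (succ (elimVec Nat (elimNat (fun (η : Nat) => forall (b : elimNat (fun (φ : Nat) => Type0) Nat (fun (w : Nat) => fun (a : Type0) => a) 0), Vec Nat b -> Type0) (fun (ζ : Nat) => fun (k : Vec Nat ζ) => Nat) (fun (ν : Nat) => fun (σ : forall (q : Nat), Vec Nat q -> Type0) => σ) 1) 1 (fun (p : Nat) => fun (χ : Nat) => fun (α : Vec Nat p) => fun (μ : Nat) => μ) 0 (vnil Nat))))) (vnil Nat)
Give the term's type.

type:
  Vec Nat 1


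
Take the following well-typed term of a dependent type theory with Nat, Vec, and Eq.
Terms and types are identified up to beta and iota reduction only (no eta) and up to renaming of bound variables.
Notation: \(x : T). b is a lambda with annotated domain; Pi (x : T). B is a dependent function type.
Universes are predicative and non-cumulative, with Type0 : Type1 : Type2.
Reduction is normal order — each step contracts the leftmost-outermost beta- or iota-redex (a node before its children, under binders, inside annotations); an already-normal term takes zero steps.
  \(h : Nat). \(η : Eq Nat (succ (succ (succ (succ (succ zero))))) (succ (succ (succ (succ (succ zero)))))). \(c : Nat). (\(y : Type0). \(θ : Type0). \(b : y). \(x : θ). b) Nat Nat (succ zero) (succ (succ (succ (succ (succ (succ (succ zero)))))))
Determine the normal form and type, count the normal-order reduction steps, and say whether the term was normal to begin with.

resulting normal form:
  \(h : Nat). \(η : Eq Nat (succ (succ (succ (succ (succ zero))))) (succ (succ (succ (succ (succ zero)))))). \(c : Nat). succ zero
the term's type:
  Pi (h : Nat). Pi (η : Eq Nat (succ (succ (succ (succ (succ zero))))) (succ (succ (succ (succ (succ zero)))))). Pi (c : Nat). Nat
steps to reach normal form (normal order): 4
term was already normal: no
first redex: a beta-redex


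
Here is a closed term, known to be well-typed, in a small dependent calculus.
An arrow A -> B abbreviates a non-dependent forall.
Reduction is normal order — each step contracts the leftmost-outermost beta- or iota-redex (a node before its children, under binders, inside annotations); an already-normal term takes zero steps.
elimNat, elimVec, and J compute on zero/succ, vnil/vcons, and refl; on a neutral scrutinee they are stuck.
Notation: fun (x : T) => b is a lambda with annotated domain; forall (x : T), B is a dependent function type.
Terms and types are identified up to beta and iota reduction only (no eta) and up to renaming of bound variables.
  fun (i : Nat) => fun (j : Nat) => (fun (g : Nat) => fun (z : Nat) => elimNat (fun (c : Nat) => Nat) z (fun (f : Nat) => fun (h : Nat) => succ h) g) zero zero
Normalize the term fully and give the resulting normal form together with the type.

normal form:
  fun (i : Nat) => fun (j : Nat) => zero
type:
  Nat -> Nat -> Nat
observation: the leftmost-outermost redex is a beta-redex, and normalization takes 3 steps.


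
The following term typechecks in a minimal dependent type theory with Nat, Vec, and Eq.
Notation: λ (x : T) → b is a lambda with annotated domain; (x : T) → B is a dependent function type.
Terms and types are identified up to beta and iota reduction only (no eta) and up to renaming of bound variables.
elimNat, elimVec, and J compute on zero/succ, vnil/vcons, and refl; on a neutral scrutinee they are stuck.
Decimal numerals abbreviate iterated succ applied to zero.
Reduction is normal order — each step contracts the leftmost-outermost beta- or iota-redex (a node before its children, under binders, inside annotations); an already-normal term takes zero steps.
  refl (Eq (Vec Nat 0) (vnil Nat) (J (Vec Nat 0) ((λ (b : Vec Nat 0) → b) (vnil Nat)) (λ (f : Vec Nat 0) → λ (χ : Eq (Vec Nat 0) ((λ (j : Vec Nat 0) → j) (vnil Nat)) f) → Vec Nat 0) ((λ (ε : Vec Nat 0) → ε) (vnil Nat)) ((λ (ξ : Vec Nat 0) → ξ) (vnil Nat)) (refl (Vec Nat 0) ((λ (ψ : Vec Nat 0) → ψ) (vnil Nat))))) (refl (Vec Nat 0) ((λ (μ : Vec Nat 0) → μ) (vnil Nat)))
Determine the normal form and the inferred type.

normal form:
  refl (Eq (Vec Nat 0) (vnil Nat) (vnil Nat)) (refl (Vec Nat 0) (vnil Nat))
the term's type:
  Eq (Eq (Vec Nat 0) (vnil Nat) (vnil Nat)) (refl (Vec Nat 0) (vnil Nat)) (refl (Vec Nat 0) (vnil Nat))


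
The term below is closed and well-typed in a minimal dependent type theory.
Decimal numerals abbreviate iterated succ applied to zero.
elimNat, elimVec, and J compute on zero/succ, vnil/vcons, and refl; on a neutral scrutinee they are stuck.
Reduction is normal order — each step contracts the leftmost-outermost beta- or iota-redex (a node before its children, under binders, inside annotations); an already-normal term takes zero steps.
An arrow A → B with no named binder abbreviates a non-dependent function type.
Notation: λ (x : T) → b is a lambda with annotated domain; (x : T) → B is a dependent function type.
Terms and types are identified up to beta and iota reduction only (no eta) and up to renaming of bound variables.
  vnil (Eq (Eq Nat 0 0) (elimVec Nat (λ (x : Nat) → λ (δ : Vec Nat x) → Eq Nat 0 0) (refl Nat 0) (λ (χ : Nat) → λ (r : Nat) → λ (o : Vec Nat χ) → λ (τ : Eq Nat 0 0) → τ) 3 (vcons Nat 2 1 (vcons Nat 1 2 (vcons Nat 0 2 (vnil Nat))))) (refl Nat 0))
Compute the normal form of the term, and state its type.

resulting normal form:
  vnil (Eq (Eq Nat 0 0) (refl Nat 0) (refl Nat 0))
inferred type:
  Vec (Eq (Eq Nat 0 0) (refl Nat 0) (refl Nat 0)) 0


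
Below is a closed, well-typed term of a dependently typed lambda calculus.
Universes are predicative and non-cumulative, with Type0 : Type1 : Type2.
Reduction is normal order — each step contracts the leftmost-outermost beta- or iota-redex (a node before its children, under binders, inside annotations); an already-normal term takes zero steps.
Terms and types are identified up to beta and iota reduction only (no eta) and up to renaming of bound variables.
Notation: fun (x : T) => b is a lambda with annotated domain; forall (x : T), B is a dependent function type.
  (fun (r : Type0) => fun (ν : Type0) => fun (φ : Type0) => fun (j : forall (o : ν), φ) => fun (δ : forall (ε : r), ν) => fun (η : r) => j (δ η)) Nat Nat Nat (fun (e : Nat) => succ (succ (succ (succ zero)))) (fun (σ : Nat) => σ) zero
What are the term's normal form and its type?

normal form:
  succ (succ (succ (succ zero)))
type:
  Nat


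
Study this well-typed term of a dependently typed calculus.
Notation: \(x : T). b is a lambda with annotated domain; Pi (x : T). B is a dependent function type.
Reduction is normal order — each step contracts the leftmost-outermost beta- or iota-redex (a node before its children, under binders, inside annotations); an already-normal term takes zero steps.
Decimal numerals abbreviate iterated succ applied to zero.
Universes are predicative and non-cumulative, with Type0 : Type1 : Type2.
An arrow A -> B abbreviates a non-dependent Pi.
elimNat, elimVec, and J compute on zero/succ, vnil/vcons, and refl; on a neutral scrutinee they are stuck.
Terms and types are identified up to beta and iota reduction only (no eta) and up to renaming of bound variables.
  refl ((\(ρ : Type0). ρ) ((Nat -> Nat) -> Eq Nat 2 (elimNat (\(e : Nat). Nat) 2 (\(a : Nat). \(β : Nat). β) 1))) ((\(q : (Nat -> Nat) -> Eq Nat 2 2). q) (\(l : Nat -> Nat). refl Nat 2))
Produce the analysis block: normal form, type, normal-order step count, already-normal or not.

reduced normal form:
  refl ((Nat -> Nat) -> Eq Nat 2 2) (\(ρ : Nat -> Nat). refl Nat 2)
inferred type:
  Eq ((Nat -> Nat) -> Eq Nat 2 2) (\(ρ : Nat -> Nat). refl Nat 2) (\(e : Nat -> Nat). refl Nat 2)
steps to reach normal form (normal order): 6
term was already normal: no
first contracted redex: a beta-redex


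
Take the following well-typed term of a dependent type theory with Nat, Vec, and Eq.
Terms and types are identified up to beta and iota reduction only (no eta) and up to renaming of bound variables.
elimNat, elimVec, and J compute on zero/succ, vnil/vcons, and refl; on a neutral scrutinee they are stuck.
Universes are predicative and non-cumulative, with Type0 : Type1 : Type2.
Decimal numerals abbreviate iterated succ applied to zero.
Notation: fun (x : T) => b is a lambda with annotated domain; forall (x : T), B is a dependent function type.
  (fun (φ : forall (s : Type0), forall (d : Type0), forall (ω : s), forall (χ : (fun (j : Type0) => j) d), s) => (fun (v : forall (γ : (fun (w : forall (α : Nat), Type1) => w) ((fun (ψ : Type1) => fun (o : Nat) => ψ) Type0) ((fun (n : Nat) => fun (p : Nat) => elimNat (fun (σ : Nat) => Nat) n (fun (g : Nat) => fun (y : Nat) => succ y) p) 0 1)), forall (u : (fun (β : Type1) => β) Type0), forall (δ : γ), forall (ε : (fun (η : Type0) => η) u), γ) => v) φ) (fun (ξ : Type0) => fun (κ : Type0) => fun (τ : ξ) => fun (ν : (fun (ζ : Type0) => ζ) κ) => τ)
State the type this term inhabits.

the term's type:
  forall (φ : Type0), forall (s : Type0), forall (d : φ), forall (ω : s), φ


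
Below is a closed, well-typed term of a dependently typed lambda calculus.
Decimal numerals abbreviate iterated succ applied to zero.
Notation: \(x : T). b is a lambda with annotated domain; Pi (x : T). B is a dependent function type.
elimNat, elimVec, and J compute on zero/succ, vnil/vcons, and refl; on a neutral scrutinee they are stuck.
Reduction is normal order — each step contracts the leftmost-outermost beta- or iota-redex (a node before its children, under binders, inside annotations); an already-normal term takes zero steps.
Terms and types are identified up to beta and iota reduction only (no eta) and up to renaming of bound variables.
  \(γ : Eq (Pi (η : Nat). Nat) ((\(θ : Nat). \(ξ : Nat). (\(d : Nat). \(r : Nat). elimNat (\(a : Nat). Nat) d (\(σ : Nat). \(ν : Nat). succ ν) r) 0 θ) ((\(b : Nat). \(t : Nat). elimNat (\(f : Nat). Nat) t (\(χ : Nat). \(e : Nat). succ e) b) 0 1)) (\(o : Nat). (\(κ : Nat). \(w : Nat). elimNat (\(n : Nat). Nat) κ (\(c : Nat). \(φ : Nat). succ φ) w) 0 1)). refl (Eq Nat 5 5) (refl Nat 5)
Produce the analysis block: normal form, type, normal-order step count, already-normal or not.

reduced normal form:
  \(γ : Eq (Pi (η : Nat). Nat) (\(θ : Nat). 1) (\(ξ : Nat). 1)). refl (Eq Nat 5 5) (refl Nat 5)
the term's type:
  Pi (γ : Eq (Pi (η : Nat). Nat) (\(θ : Nat). 1) (\(ξ : Nat). 1)). Eq (Eq Nat 5 5) (refl Nat 5) (refl Nat 5)
steps to reach normal form (normal order): 16
term was already normal: no
first redex: a beta-redex


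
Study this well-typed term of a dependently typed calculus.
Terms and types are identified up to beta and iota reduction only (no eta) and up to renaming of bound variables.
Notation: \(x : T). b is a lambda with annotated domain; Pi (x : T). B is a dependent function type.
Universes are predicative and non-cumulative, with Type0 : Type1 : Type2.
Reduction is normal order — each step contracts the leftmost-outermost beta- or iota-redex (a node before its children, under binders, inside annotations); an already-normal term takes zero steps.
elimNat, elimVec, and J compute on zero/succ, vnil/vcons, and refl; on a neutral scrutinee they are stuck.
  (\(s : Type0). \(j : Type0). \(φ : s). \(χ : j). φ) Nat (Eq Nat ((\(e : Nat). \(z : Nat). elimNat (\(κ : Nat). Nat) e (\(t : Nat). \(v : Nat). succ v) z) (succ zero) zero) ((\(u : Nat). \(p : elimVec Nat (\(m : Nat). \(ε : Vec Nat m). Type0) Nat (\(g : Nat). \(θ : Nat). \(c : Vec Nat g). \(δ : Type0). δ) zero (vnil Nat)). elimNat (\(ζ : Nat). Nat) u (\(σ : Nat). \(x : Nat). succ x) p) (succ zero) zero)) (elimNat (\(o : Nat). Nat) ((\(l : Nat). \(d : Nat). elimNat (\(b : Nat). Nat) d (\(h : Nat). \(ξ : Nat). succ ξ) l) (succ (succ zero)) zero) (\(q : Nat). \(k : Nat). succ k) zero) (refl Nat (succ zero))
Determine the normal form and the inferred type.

reduced normal form:
  succ (succ zero)
inferred type:
  Nat


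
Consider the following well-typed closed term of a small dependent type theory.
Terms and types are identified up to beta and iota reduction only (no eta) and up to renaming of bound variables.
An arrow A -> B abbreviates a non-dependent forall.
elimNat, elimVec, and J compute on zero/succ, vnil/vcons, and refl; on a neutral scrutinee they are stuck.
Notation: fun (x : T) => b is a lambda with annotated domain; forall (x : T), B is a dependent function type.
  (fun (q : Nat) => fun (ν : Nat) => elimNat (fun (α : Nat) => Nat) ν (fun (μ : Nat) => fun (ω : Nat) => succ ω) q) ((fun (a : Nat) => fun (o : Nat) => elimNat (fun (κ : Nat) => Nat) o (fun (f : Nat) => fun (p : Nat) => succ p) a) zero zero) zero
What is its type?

the term's type:
  Nat


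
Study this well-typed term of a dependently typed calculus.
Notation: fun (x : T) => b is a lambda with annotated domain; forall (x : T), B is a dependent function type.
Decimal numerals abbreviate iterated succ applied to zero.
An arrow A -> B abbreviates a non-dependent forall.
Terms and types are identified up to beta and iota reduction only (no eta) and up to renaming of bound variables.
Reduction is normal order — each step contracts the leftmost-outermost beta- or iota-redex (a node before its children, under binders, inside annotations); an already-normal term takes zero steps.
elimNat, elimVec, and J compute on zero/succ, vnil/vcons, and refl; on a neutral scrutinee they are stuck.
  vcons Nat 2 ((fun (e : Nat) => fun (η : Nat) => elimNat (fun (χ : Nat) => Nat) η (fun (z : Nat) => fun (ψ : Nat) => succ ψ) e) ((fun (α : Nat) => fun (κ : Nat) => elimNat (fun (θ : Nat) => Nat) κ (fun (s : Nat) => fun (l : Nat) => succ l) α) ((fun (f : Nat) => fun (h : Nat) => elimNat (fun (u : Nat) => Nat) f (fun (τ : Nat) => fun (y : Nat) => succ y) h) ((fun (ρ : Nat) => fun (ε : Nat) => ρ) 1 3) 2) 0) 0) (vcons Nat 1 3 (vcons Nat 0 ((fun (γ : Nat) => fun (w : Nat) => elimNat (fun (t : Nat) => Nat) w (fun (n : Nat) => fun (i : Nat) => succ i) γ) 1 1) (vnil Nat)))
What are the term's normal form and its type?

reduced normal form:
  vcons Nat 2 3 (vcons Nat 1 3 (vcons Nat 0 2 (vnil Nat)))
inferred type:
  Vec Nat 3
observation: normalization takes exactly 41 steps under the normal-order strategy.


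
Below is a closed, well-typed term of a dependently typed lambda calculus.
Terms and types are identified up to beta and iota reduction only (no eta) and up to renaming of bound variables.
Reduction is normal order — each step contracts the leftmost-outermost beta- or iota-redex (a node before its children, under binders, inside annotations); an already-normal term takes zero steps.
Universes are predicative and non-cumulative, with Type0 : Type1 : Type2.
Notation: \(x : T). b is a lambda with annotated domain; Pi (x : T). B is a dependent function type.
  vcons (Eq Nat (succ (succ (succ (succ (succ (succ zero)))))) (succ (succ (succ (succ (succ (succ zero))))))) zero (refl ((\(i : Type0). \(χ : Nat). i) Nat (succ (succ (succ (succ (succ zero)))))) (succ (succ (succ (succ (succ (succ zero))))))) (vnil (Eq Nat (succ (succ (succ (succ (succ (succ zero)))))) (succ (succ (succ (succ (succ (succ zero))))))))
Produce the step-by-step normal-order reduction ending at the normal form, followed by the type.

reduction (normal order):
  vcons (Eq Nat (succ (succ (succ (succ (succ (succ zero)))))) (succ (succ (succ (succ (succ (succ zero))))))) zero (refl ((\(i : Type0). \(χ : Nat). i) Nat (succ (succ (succ (succ (succ zero)))))) (succ (succ (succ (succ (succ (succ zero))))))) (vnil (Eq Nat (succ (succ (succ (succ (succ (succ zero)))))) (succ (succ (succ (succ (succ (succ zero))))))))
  ~> vcons (Eq Nat (succ (succ (succ (succ (succ (succ zero)))))) (succ (succ (succ (succ (succ (succ zero))))))) zero (refl ((\(i : Nat). Nat) (succ (succ (succ (succ (succ zero)))))) (succ (succ (succ (succ (succ (succ zero))))))) (vnil (Eq Nat (succ (succ (succ (succ (succ (succ zero)))))) (succ (succ (succ (succ (succ (succ zero))))))))
  ~> vcons (Eq Nat (succ (succ (succ (succ (succ (succ zero)))))) (succ (succ (succ (succ (succ (succ zero))))))) zero (refl Nat (succ (succ (succ (succ (succ (succ zero))))))) (vnil (Eq Nat (succ (succ (succ (succ (succ (succ zero)))))) (succ (succ (succ (succ (succ (succ zero))))))))
type:
  Vec (Eq Nat (succ (succ (succ (succ (succ (succ zero)))))) (succ (succ (succ (succ (succ (succ zero))))))) (succ zero)


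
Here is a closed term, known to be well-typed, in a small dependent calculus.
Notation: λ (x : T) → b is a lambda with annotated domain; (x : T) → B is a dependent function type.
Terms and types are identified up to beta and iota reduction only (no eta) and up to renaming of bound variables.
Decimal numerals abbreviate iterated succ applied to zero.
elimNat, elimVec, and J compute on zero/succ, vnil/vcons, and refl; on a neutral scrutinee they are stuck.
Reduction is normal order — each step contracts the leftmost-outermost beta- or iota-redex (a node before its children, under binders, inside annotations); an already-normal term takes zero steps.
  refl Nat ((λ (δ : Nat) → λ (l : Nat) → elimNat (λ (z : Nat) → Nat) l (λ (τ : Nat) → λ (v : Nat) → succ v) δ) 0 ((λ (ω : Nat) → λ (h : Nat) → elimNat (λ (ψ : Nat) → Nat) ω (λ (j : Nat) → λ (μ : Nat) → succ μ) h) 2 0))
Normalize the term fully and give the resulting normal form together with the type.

normal form:
  refl Nat 2
type:
  Eq Nat 2 2


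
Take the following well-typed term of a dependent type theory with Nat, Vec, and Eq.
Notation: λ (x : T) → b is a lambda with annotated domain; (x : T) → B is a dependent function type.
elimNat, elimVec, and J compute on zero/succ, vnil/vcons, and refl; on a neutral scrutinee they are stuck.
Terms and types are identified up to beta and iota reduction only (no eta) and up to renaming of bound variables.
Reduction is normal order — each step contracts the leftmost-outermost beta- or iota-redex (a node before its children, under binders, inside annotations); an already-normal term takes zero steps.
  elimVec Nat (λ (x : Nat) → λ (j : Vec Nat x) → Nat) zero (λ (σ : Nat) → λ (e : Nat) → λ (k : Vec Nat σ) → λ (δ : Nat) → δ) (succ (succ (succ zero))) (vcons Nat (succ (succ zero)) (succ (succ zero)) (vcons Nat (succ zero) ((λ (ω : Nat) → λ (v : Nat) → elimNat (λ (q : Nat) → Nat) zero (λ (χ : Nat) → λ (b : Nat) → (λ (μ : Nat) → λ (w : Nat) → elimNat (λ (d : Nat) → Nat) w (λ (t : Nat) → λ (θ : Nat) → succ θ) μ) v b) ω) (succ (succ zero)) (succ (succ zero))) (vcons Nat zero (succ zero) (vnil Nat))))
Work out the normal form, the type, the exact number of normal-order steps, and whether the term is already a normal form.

normal form:
  zero
inferred type:
  Nat
steps to reach normal form (normal order): 16
term was already normal: no
first redex: an elimVec iota-redex


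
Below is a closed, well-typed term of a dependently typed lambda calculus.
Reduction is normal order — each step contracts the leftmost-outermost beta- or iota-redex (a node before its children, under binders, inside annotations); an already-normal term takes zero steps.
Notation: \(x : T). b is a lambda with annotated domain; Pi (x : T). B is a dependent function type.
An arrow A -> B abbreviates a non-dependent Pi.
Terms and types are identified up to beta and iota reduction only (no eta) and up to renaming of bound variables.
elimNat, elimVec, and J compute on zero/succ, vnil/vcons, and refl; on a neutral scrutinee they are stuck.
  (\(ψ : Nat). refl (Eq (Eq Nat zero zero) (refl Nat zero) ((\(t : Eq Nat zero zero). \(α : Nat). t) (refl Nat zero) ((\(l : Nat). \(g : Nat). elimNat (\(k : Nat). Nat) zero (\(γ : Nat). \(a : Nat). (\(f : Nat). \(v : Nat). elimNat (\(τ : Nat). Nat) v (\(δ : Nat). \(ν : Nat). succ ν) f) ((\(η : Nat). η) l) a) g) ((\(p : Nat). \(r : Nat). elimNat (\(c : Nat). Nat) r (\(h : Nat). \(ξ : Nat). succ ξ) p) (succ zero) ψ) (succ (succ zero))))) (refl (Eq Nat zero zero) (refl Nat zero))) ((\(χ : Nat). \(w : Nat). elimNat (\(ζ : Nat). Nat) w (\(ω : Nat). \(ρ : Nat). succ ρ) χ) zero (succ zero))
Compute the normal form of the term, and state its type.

resulting normal form:
  refl (Eq (Eq Nat zero zero) (refl Nat zero) (refl Nat zero)) (refl (Eq Nat zero zero) (refl Nat zero))
inferred type:
  Eq (Eq (Eq Nat zero zero) (refl Nat zero) (refl Nat zero)) (refl (Eq Nat zero zero) (refl Nat zero)) (refl (Eq Nat zero zero) (refl Nat zero))
observation: the first redex contracted is a beta-redex; the normal form is reached in 3 normal-order steps.


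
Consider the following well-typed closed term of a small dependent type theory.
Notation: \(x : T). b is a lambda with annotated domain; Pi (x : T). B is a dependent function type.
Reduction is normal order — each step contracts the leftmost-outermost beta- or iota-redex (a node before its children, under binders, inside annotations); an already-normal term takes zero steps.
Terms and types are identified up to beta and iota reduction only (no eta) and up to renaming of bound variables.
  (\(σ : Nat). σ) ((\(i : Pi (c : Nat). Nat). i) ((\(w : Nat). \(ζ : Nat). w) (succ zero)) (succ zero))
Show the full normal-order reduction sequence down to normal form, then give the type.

normal-order reduction:
  (\(σ : Nat). σ) ((\(i : Pi (c : Nat). Nat). i) ((\(w : Nat). \(ζ : Nat). w) (succ zero)) (succ zero))
  ~> (\(σ : Pi (i : Nat). Nat). σ) ((\(c : Nat). \(w : Nat). c) (succ zero)) (succ zero)
  ~> (\(σ : Nat). \(i : Nat). σ) (succ zero) (succ zero)
  ~> (\(σ : Nat). succ zero) (succ zero)
  ~> succ zero
the term's type:
  Nat
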